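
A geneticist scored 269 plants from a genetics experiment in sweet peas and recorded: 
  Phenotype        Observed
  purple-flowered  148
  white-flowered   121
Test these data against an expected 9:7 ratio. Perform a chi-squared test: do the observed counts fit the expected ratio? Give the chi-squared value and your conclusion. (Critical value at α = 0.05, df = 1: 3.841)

Expected counts for N = 269 under a 9:7 ratio (total parts = 16):
  purple-flowered: 269 × 9/16 = 151.3125
  white-flowered: 269 × 7/16 = 117.6875
χ² = Σ (O − E)² / E
  purple-flowered: (148 − 151.3125)² / 151.3125 = 0.0725
  white-flowered: (121 − 117.6875)² / 117.6875 = 0.0932
χ² = 0.0725 + 0.0932 = 0.1657 ≈ 0.166
Degrees of freedom = 2 − 1 = 1; critical value at α = 0.05 is 3.841.
Since 0.166 < 3.841, we fail to reject the null hypothesis — the data are consistent with the 9:7 ratio.

0.166; consistent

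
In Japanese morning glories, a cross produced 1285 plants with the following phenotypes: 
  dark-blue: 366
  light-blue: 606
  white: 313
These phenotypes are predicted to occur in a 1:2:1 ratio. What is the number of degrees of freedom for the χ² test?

2

A goodness-of-fit test with 3 phenotype classes has df = 3 − 1 = 2.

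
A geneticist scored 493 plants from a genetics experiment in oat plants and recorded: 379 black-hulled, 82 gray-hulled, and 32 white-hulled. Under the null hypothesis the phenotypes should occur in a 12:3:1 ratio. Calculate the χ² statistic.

Expected counts for N = 493 under a 12:3:1 ratio (total parts = 16):
  black-hulled: 493 × 12/16 = 369.75
  gray-hulled: 493 × 3/16 = 92.4375
  white-hulled: 493 × 1/16 = 30.8125
χ² = Σ (O − E)² / E
  black-hulled: (379 − 369.75)² / 369.75 = 0.2314
  gray-hulled: (82 − 92.4375)² / 92.4375 = 1.1785
  white-hulled: (32 − 30.8125)² / 30.8125 = 0.0458
χ² = 0.2314 + 1.1785 + 0.0458 = 1.4557 ≈ 1.456

1.456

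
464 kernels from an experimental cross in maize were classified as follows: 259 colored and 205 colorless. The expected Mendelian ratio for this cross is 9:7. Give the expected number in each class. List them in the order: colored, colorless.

261, 203

Under the 9:7 hypothesis (Σ ratio = 16, N = 464):
  colored: 464 × 9/16 = 261
  colorless: 464 × 7/16 = 203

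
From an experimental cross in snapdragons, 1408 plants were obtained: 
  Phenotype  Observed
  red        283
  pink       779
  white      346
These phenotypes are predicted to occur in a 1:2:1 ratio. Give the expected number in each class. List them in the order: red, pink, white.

352, 704, 352

Under the 1:2:1 hypothesis (Σ ratio = 4, N = 1408):
  red: 1408 × 1/4 = 352
  pink: 1408 × 2/4 = 704
  white: 1408 × 1/4 = 352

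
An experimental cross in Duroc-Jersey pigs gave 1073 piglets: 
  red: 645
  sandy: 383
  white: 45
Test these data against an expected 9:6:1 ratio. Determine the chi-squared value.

Total ratio parts = 16. Expected numbers out of 1073:
  red: 1073 × 9/16 = 603.5625
  sandy: 1073 × 6/16 = 402.375
  white: 1073 × 1/16 = 67.0625
χ² = Σ (O − E)² / E
  red: (645 − 603.5625)² / 603.5625 = 2.8449
  sandy: (383 − 402.375)² / 402.375 = 0.9329
  white: (45 − 67.0625)² / 67.0625 = 7.2582
χ² = 2.8449 + 0.9329 + 7.2582 = 11.036

11.036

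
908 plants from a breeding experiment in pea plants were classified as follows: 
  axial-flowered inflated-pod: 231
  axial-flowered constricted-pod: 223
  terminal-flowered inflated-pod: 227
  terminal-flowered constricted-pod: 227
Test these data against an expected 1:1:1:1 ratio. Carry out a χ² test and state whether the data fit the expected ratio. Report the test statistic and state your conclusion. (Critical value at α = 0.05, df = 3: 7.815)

0.141; consistent

Expected counts for N = 908 under a 1:1:1:1 ratio (total parts = 4):
  axial-flowered inflated-pod: 908 × 1/4 = 227
  axial-flowered constricted-pod: 908 × 1/4 = 227
  terminal-flowered inflated-pod: 908 × 1/4 = 227
  terminal-flowered constricted-pod: 908 × 1/4 = 227
χ² = Σ (O − E)² / E
  axial-flowered inflated-pod: (231 − 227)² / 227 = 0.0705
  axial-flowered constricted-pod: (223 − 227)² / 227 = 0.0705
  terminal-flowered inflated-pod: (227 − 227)² / 227 = 0.0000
  terminal-flowered constricted-pod: (227 − 227)² / 227 = 0.0000
χ² = 0.0705 + 0.0705 + 0.0000 + 0.0000 = 0.141
Degrees of freedom = 4 − 1 = 3; critical value at α = 0.05 is 7.815.
Since 0.141 < 7.815, we fail to reject the null hypothesis — the data are consistent with the 1:1:1:1 ratio.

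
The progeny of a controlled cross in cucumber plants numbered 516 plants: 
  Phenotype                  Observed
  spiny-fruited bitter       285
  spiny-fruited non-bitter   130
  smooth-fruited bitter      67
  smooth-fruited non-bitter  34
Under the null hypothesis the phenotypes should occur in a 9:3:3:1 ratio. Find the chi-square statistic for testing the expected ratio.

Under the 9:3:3:1 hypothesis (Σ ratio = 16, N = 516):
  spiny-fruited bitter: 516 × 9/16 = 290.25
  spiny-fruited non-bitter: 516 × 3/16 = 96.75
  smooth-fruited bitter: 516 × 3/16 = 96.75
  smooth-fruited non-bitter: 516 × 1/16 = 32.25
χ² = Σ (O − E)² / E
  spiny-fruited bitter: (285 − 290.25)² / 290.25 = 0.0950
  spiny-fruited non-bitter: (130 − 96.75)² / 96.75 = 11.4270
  smooth-fruited bitter: (67 − 96.75)² / 96.75 = 9.1479
  smooth-fruited non-bitter: (34 − 32.25)² / 32.25 = 0.0950
χ² = 0.0950 + 11.4270 + 9.1479 + 0.0950 = 20.7649 ≈ 20.765

20.765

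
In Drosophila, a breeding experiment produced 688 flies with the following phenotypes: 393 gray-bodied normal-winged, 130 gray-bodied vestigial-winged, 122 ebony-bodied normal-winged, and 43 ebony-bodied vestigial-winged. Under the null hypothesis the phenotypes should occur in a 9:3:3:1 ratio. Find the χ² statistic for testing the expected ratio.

0.481

Total ratio parts = 16. Expected numbers out of 688:
  gray-bodied normal-winged: 688 × 9/16 = 387
  gray-bodied vestigial-winged: 688 × 3/16 = 129
  ebony-bodied normal-winged: 688 × 3/16 = 129
  ebony-bodied vestigial-winged: 688 × 1/16 = 43
χ² = Σ (O − E)² / E
  gray-bodied normal-winged: (393 − 387)² / 387 = 0.0930
  gray-bodied vestigial-winged: (130 − 129)² / 129 = 0.0078
  ebony-bodied normal-winged: (122 − 129)² / 129 = 0.3798
  ebony-bodied vestigial-winged: (43 − 43)² / 43 = 0.0000
χ² = 0.0930 + 0.0078 + 0.3798 + 0.0000 = 0.4806 ≈ 0.481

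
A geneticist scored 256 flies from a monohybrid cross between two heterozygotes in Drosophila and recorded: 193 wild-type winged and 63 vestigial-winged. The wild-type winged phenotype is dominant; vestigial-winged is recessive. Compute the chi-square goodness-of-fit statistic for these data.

For a monohybrid cross between heterozygotes with complete dominance, the expected phenotypic ratio is 3:1.
Under the 3:1 hypothesis (Σ ratio = 4, N = 256):
  wild-type winged: 256 × 3/4 = 192
  vestigial-winged: 256 × 1/4 = 64
χ² = Σ (O − E)² / E
  wild-type winged: (193 − 192)² / 192 = 0.0052
  vestigial-winged: (63 − 64)² / 64 = 0.0156
χ² = 0.0052 + 0.0156 = 0.0208 ≈ 0.021

0.021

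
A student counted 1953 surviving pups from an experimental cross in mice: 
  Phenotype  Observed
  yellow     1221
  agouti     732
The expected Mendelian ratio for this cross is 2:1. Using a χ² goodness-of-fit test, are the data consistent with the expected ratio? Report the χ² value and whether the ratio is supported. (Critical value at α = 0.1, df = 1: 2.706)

The 2:1 ratio has 3 parts, so with N = 1953 the expected counts are:
  yellow: 1953 × 2/3 = 1302
  agouti: 1953 × 1/3 = 651
χ² = Σ (O − E)² / E
  yellow: (1221 − 1302)² / 1302 = 5.0392
  agouti: (732 − 651)² / 651 = 10.0783
χ² = 5.0392 + 10.0783 = 15.1175 ≈ 15.118
Degrees of freedom = 2 − 1 = 1; critical value at α = 0.1 is 2.706.
Since 15.118 > 2.706, we reject the null hypothesis — the data do not fit the 2:1 ratio.

15.118; not consistent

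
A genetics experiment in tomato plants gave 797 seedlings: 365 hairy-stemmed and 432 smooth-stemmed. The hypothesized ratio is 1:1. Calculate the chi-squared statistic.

5.632

Under the 1:1 hypothesis (Σ ratio = 2, N = 797):
  hairy-stemmed: 797 × 1/2 = 398.5
  smooth-stemmed: 797 × 1/2 = 398.5
χ² = Σ (O − E)² / E
  hairy-stemmed: (365 − 398.5)² / 398.5 = 2.8162
  smooth-stemmed: (432 − 398.5)² / 398.5 = 2.8162
χ² = 2.8162 + 2.8162 = 5.6324 ≈ 5.632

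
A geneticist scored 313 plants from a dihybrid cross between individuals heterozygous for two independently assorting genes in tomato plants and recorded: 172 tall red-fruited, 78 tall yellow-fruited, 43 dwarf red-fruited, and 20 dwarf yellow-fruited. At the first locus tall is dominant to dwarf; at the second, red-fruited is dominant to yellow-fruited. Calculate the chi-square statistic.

A dihybrid F₂ with independent assortment and complete dominance at both loci gives a 9:3:3:1 phenotypic ratio.
Total ratio parts = 16. Expected numbers out of 313:
  tall red-fruited: 313 × 9/16 = 176.0625
  tall yellow-fruited: 313 × 3/16 = 58.6875
  dwarf red-fruited: 313 × 3/16 = 58.6875
  dwarf yellow-fruited: 313 × 1/16 = 19.5625
χ² = Σ (O − E)² / E
  tall red-fruited: (172 − 176.0625)² / 176.0625 = 0.0937
  tall yellow-fruited: (78 − 58.6875)² / 58.6875 = 6.3552
  dwarf red-fruited: (43 − 58.6875)² / 58.6875 = 4.1934
  dwarf yellow-fruited: (20 − 19.5625)² / 19.5625 = 0.0098
χ² = 0.0937 + 6.3552 + 4.1934 + 0.0098 = 10.6521 ≈ 10.652

10.652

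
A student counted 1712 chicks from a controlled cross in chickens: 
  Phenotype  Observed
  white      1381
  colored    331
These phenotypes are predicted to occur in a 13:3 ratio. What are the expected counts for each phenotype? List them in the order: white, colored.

1391, 321

Expected counts for N = 1712 under a 13:3 ratio (total parts = 16):
  white: 1712 × 13/16 = 1391
  colored: 1712 × 3/16 = 321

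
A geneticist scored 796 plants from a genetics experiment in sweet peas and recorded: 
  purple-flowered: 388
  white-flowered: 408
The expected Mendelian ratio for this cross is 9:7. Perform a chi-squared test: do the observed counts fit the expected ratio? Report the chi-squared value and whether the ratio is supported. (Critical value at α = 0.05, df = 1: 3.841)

18.225; not consistent

Expected counts for N = 796 under a 9:7 ratio (total parts = 16):
  purple-flowered: 796 × 9/16 = 447.75
  white-flowered: 796 × 7/16 = 348.25
χ² = Σ (O − E)² / E
  purple-flowered: (388 − 447.75)² / 447.75 = 7.9733
  white-flowered: (408 − 348.25)² / 348.25 = 10.2514
χ² = 7.9733 + 10.2514 = 18.2247 ≈ 18.225
Degrees of freedom = 2 − 1 = 1; critical value at α = 0.05 is 3.841.
Since 18.225 > 3.841, we reject the null hypothesis — the data do not fit the 9:7 ratio.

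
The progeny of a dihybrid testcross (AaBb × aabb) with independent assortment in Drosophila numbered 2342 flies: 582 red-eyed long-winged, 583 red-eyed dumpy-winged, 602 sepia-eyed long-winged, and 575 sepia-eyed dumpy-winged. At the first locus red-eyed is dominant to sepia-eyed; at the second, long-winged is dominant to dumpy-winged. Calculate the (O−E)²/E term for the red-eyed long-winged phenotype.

A dihybrid testcross with independent assortment gives a 1:1:1:1 ratio.
Total ratio parts = 4. Expected numbers out of 2342:
  red-eyed long-winged: 2342 × 1/4 = 585.5
  red-eyed dumpy-winged: 2342 × 1/4 = 585.5
  sepia-eyed long-winged: 2342 × 1/4 = 585.5
  sepia-eyed dumpy-winged: 2342 × 1/4 = 585.5
Contribution of red-eyed long-winged: (582 − 585.5)² / 585.5 = 0.0209

0.021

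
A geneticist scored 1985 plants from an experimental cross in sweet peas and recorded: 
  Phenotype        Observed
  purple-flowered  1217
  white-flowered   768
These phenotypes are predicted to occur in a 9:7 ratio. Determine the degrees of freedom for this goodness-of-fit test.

A goodness-of-fit test with 2 phenotype classes has df = 2 − 1 = 1.

1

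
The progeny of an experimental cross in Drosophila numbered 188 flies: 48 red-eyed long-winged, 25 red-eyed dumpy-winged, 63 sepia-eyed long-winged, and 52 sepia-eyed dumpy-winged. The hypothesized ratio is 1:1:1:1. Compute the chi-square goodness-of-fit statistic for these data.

16.298

Expected counts for N = 188 under a 1:1:1:1 ratio (total parts = 4):
  red-eyed long-winged: 188 × 1/4 = 47
  red-eyed dumpy-winged: 188 × 1/4 = 47
  sepia-eyed long-winged: 188 × 1/4 = 47
  sepia-eyed dumpy-winged: 188 × 1/4 = 47
χ² = Σ (O − E)² / E
  red-eyed long-winged: (48 − 47)² / 47 = 0.0213
  red-eyed dumpy-winged: (25 − 47)² / 47 = 10.2979
  sepia-eyed long-winged: (63 − 47)² / 47 = 5.4468
  sepia-eyed dumpy-winged: (52 − 47)² / 47 = 0.5319
χ² = 0.0213 + 10.2979 + 5.4468 + 0.5319 = 16.2979 ≈ 16.298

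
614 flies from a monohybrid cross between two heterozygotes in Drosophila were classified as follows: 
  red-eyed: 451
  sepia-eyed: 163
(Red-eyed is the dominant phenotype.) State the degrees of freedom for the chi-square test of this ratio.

For a monohybrid cross between heterozygotes with complete dominance, the expected phenotypic ratio is 3:1.
A goodness-of-fit test with 2 phenotype classes has df = 2 − 1 = 1.

1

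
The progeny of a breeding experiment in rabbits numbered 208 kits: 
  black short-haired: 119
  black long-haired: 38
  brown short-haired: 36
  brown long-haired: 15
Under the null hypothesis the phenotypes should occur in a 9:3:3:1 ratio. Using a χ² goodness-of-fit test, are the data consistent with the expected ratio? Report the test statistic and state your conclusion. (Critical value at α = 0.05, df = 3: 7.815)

0.598; consistent

Total ratio parts = 16. Expected numbers out of 208:
  black short-haired: 208 × 9/16 = 117
  black long-haired: 208 × 3/16 = 39
  brown short-haired: 208 × 3/16 = 39
  brown long-haired: 208 × 1/16 = 13
χ² = Σ (O − E)² / E
  black short-haired: (119 − 117)² / 117 = 0.0342
  black long-haired: (38 − 39)² / 39 = 0.0256
  brown short-haired: (36 − 39)² / 39 = 0.2308
  brown long-haired: (15 − 13)² / 13 = 0.3077
χ² = 0.0342 + 0.0256 + 0.2308 + 0.3077 = 0.5983 ≈ 0.598
Degrees of freedom = 4 − 1 = 3; critical value at α = 0.05 is 7.815.
Since 0.598 < 7.815, we fail to reject the null hypothesis — the data are consistent with the 9:3:3:1 ratio.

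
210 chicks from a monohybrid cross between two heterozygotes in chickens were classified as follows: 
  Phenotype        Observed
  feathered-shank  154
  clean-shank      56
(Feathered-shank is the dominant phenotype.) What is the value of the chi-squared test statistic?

For a monohybrid cross between heterozygotes with complete dominance, the expected phenotypic ratio is 3:1.
Under the 3:1 hypothesis (Σ ratio = 4, N = 210):
  feathered-shank: 210 × 3/4 = 157.5
  clean-shank: 210 × 1/4 = 52.5
χ² = Σ (O − E)² / E
  feathered-shank: (154 − 157.5)² / 157.5 = 0.0778
  clean-shank: (56 − 52.5)² / 52.5 = 0.2333
χ² = 0.0778 + 0.2333 = 0.3111 ≈ 0.311

0.311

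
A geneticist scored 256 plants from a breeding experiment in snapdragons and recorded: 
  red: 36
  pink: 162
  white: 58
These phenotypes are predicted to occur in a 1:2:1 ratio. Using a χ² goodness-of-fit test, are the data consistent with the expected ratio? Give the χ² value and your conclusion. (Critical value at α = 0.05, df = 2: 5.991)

21.844; not consistent

Expected counts for N = 256 under a 1:2:1 ratio (total parts = 4):
  red: 256 × 1/4 = 64
  pink: 256 × 2/4 = 128
  white: 256 × 1/4 = 64
χ² = Σ (O − E)² / E
  red: (36 − 64)² / 64 = 12.2500
  pink: (162 − 128)² / 128 = 9.0312
  white: (58 − 64)² / 64 = 0.5625
χ² = 12.2500 + 9.0312 + 0.5625 = 21.8437 ≈ 21.844
Degrees of freedom = 3 − 1 = 2; critical value at α = 0.05 is 5.991.
Since 21.844 > 5.991, we reject the null hypothesis — the data do not fit the 1:2:1 ratio.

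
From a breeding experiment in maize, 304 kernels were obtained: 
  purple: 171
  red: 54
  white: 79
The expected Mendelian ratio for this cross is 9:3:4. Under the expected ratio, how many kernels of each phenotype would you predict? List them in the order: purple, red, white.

The 9:3:4 ratio has 16 parts, so with N = 304 the expected counts are:
  purple: 304 × 9/16 = 171
  red: 304 × 3/16 = 57
  white: 304 × 4/16 = 76

171, 57, 76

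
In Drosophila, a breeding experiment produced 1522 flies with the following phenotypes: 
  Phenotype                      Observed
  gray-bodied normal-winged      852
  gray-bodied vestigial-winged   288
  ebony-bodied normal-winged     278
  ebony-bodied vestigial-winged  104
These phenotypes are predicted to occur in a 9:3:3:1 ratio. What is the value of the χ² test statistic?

1.063

Total ratio parts = 16. Expected numbers out of 1522:
  gray-bodied normal-winged: 1522 × 9/16 = 856.125
  gray-bodied vestigial-winged: 1522 × 3/16 = 285.375
  ebony-bodied normal-winged: 1522 × 3/16 = 285.375
  ebony-bodied vestigial-winged: 1522 × 1/16 = 95.125
χ² = Σ (O − E)² / E
  gray-bodied normal-winged: (852 − 856.125)² / 856.125 = 0.0199
  gray-bodied vestigial-winged: (288 − 285.375)² / 285.375 = 0.0241
  ebony-bodied normal-winged: (278 − 285.375)² / 285.375 = 0.1906
  ebony-bodied vestigial-winged: (104 − 95.125)² / 95.125 = 0.8280
χ² = 0.0199 + 0.0241 + 0.1906 + 0.8280 = 1.0626 ≈ 1.063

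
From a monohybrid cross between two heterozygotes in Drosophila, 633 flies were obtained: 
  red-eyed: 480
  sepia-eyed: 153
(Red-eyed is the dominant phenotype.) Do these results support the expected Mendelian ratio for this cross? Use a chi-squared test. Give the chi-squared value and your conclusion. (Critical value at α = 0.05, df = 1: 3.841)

0.232; consistent

For a monohybrid cross between heterozygotes with complete dominance, the expected phenotypic ratio is 3:1.
Under the 3:1 hypothesis (Σ ratio = 4, N = 633):
  red-eyed: 633 × 3/4 = 474.75
  sepia-eyed: 633 × 1/4 = 158.25
χ² = Σ (O − E)² / E
  red-eyed: (480 − 474.75)² / 474.75 = 0.0581
  sepia-eyed: (153 − 158.25)² / 158.25 = 0.1742
χ² = 0.0581 + 0.1742 = 0.2323 ≈ 0.232
Degrees of freedom = 2 − 1 = 1; critical value at α = 0.05 is 3.841.
Since 0.232 < 3.841, we fail to reject the null hypothesis — the data are consistent with the 3:1 ratio.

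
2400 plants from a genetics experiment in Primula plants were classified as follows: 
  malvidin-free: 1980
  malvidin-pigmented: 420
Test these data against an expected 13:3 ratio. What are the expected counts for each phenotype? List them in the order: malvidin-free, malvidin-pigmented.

1950, 450

Expected counts for N = 2400 under a 13:3 ratio (total parts = 16):
  malvidin-free: 2400 × 13/16 = 1950
  malvidin-pigmented: 2400 × 3/16 = 450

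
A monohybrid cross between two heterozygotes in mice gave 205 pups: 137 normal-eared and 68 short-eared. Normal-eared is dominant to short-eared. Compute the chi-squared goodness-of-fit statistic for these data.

For a monohybrid cross between heterozygotes with complete dominance, the expected phenotypic ratio is 3:1.
The 3:1 ratio has 4 parts, so with N = 205 the expected counts are:
  normal-eared: 205 × 3/4 = 153.75
  short-eared: 205 × 1/4 = 51.25
χ² = Σ (O − E)² / E
  normal-eared: (137 − 153.75)² / 153.75 = 1.8248
  short-eared: (68 − 51.25)² / 51.25 = 5.4744
χ² = 1.8248 + 5.4744 = 7.2992 ≈ 7.299

7.299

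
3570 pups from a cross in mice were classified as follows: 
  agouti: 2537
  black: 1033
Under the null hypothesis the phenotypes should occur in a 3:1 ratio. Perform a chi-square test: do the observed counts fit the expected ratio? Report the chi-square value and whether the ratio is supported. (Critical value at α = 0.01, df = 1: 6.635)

Total ratio parts = 4. Expected numbers out of 3570:
  agouti: 3570 × 3/4 = 2677.5
  black: 3570 × 1/4 = 892.5
χ² = Σ (O − E)² / E
  agouti: (2537 − 2677.5)² / 2677.5 = 7.3726
  black: (1033 − 892.5)² / 892.5 = 22.1179
χ² = 7.3726 + 22.1179 = 29.4905 ≈ 29.491
Degrees of freedom = 2 − 1 = 1; critical value at α = 0.01 is 6.635.
Since 29.491 > 6.635, we reject the null hypothesis — the data do not fit the 3:1 ratio.

29.491; not consistent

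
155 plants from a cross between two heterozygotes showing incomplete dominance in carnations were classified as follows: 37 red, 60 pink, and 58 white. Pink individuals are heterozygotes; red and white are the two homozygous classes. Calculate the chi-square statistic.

13.594

With incomplete dominance, a heterozygote × heterozygote cross gives a 1:2:1 phenotypic ratio.
Under the 1:2:1 hypothesis (Σ ratio = 4, N = 155):
  red: 155 × 1/4 = 38.75
  pink: 155 × 2/4 = 77.5
  white: 155 × 1/4 = 38.75
χ² = Σ (O − E)² / E
  red: (37 − 38.75)² / 38.75 = 0.0790
  pink: (60 − 77.5)² / 77.5 = 3.9516
  white: (58 − 38.75)² / 38.75 = 9.5629
χ² = 0.0790 + 3.9516 + 9.5629 = 13.5935 ≈ 13.594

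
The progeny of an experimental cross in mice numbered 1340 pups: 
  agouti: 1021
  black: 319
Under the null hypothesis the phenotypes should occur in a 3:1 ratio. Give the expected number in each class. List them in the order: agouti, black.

Total ratio parts = 4. Expected numbers out of 1340:
  agouti: 1340 × 3/4 = 1005
  black: 1340 × 1/4 = 335

1005, 335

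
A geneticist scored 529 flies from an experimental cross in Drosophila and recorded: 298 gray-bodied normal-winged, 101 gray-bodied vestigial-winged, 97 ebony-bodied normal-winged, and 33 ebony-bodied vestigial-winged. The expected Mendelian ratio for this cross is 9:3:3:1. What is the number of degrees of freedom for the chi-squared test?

3

A goodness-of-fit test with 4 phenotype classes has df = 4 − 1 = 3.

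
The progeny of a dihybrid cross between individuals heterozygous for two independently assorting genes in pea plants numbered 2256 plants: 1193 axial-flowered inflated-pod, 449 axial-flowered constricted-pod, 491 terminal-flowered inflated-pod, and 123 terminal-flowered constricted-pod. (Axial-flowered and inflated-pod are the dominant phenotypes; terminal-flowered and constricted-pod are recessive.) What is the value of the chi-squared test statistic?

A dihybrid F₂ with independent assortment and complete dominance at both loci gives a 9:3:3:1 phenotypic ratio.
Expected counts for N = 2256 under a 9:3:3:1 ratio (total parts = 16):
  axial-flowered inflated-pod: 2256 × 9/16 = 1269
  axial-flowered constricted-pod: 2256 × 3/16 = 423
  terminal-flowered inflated-pod: 2256 × 3/16 = 423
  terminal-flowered constricted-pod: 2256 × 1/16 = 141
χ² = Σ (O − E)² / E
  axial-flowered inflated-pod: (1193 − 1269)² / 1269 = 4.5516
  axial-flowered constricted-pod: (449 − 423)² / 423 = 1.5981
  terminal-flowered inflated-pod: (491 − 423)² / 423 = 10.9314
  terminal-flowered constricted-pod: (123 − 141)² / 141 = 2.2979
χ² = 4.5516 + 1.5981 + 10.9314 + 2.2979 = 19.379

19.379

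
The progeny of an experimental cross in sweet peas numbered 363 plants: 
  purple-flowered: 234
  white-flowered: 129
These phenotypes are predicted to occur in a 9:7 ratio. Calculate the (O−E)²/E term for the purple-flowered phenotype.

4.353

Under the 9:7 hypothesis (Σ ratio = 16, N = 363):
  purple-flowered: 363 × 9/16 = 204.1875
  white-flowered: 363 × 7/16 = 158.8125
Contribution of purple-flowered: (234 − 204.1875)² / 204.1875 = 4.3528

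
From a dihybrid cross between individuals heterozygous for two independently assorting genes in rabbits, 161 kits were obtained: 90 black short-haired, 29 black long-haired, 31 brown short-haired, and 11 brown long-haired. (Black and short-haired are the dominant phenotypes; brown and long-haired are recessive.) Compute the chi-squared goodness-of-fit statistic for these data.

A dihybrid F₂ with independent assortment and complete dominance at both loci gives a 9:3:3:1 phenotypic ratio.
Expected counts for N = 161 under a 9:3:3:1 ratio (total parts = 16):
  black short-haired: 161 × 9/16 = 90.5625
  black long-haired: 161 × 3/16 = 30.1875
  brown short-haired: 161 × 3/16 = 30.1875
  brown long-haired: 161 × 1/16 = 10.0625
χ² = Σ (O − E)² / E
  black short-haired: (90 − 90.5625)² / 90.5625 = 0.0035
  black long-haired: (29 − 30.1875)² / 30.1875 = 0.0467
  brown short-haired: (31 − 30.1875)² / 30.1875 = 0.0219
  brown long-haired: (11 − 10.0625)² / 10.0625 = 0.0873
χ² = 0.0035 + 0.0467 + 0.0219 + 0.0873 = 0.1594 ≈ 0.159

0.159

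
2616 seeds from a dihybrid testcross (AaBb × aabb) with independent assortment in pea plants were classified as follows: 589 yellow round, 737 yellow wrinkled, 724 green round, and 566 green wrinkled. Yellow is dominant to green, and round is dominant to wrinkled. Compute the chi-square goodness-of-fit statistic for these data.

A dihybrid testcross with independent assortment gives a 1:1:1:1 ratio.
Total ratio parts = 4. Expected numbers out of 2616:
  yellow round: 2616 × 1/4 = 654
  yellow wrinkled: 2616 × 1/4 = 654
  green round: 2616 × 1/4 = 654
  green wrinkled: 2616 × 1/4 = 654
χ² = Σ (O − E)² / E
  yellow round: (589 − 654)² / 654 = 6.4602
  yellow wrinkled: (737 − 654)² / 654 = 10.5336
  green round: (724 − 654)² / 654 = 7.4924
  green wrinkled: (566 − 654)² / 654 = 11.8410
χ² = 6.4602 + 10.5336 + 7.4924 + 11.8410 = 36.3272 ≈ 36.327

36.327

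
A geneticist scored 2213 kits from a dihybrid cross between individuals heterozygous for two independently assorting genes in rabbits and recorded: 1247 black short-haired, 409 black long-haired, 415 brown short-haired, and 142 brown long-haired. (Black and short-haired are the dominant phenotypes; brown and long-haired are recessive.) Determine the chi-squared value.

0.187

A dihybrid F₂ with independent assortment and complete dominance at both loci gives a 9:3:3:1 phenotypic ratio.
Expected counts for N = 2213 under a 9:3:3:1 ratio (total parts = 16):
  black short-haired: 2213 × 9/16 = 1244.8125
  black long-haired: 2213 × 3/16 = 414.9375
  brown short-haired: 2213 × 3/16 = 414.9375
  brown long-haired: 2213 × 1/16 = 138.3125
χ² = Σ (O − E)² / E
  black short-haired: (1247 − 1244.8125)² / 1244.8125 = 0.0038
  black long-haired: (409 − 414.9375)² / 414.9375 = 0.0850
  brown short-haired: (415 − 414.9375)² / 414.9375 = 0.0000
  brown long-haired: (142 − 138.3125)² / 138.3125 = 0.0983
χ² = 0.0038 + 0.0850 + 0.0000 + 0.0983 = 0.1871 ≈ 0.187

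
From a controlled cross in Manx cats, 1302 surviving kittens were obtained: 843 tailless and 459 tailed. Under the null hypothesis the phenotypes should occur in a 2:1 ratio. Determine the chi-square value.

2.160

Under the 2:1 hypothesis (Σ ratio = 3, N = 1302):
  tailless: 1302 × 2/3 = 868
  tailed: 1302 × 1/3 = 434
χ² = Σ (O − E)² / E
  tailless: (843 − 868)² / 868 = 0.7200
  tailed: (459 − 434)² / 434 = 1.4401
χ² = 0.7200 + 1.4401 = 2.1601 ≈ 2.160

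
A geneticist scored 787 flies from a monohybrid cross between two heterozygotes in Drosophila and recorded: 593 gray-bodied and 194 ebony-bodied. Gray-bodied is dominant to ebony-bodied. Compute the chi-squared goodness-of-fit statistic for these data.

For a monohybrid cross between heterozygotes with complete dominance, the expected phenotypic ratio is 3:1.
Total ratio parts = 4. Expected numbers out of 787:
  gray-bodied: 787 × 3/4 = 590.25
  ebony-bodied: 787 × 1/4 = 196.75
χ² = Σ (O − E)² / E
  gray-bodied: (593 − 590.25)² / 590.25 = 0.0128
  ebony-bodied: (194 − 196.75)² / 196.75 = 0.0384
χ² = 0.0128 + 0.0384 = 0.0512 ≈ 0.051

0.051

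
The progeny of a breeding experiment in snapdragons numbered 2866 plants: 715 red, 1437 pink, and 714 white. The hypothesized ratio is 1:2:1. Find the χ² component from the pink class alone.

0.011

Under the 1:2:1 hypothesis (Σ ratio = 4, N = 2866):
  red: 2866 × 1/4 = 716.5
  pink: 2866 × 2/4 = 1433
  white: 2866 × 1/4 = 716.5
Contribution of pink: (1437 − 1433)² / 1433 = 0.0112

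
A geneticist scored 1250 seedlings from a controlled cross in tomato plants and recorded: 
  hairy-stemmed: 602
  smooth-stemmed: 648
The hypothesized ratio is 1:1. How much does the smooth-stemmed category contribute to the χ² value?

0.846

Expected counts for N = 1250 under a 1:1 ratio (total parts = 2):
  hairy-stemmed: 1250 × 1/2 = 625
  smooth-stemmed: 1250 × 1/2 = 625
Contribution of smooth-stemmed: (648 − 625)² / 625 = 0.8464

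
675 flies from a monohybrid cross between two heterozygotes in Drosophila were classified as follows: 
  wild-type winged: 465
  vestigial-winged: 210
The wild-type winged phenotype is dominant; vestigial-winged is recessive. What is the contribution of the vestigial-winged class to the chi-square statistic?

For a monohybrid cross between heterozygotes with complete dominance, the expected phenotypic ratio is 3:1.
The 3:1 ratio has 4 parts, so with N = 675 the expected counts are:
  wild-type winged: 675 × 3/4 = 506.25
  vestigial-winged: 675 × 1/4 = 168.75
Contribution of vestigial-winged: (210 − 168.75)² / 168.75 = 10.0833

10.083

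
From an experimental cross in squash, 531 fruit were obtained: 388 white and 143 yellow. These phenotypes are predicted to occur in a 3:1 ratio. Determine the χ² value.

Expected counts for N = 531 under a 3:1 ratio (total parts = 4):
  white: 531 × 3/4 = 398.25
  yellow: 531 × 1/4 = 132.75
χ² = Σ (O − E)² / E
  white: (388 − 398.25)² / 398.25 = 0.2638
  yellow: (143 − 132.75)² / 132.75 = 0.7914
χ² = 0.2638 + 0.7914 = 1.0552 ≈ 1.055

1.055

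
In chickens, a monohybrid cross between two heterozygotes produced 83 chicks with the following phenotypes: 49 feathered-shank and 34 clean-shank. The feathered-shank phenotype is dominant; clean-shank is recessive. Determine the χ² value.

For a monohybrid cross between heterozygotes with complete dominance, the expected phenotypic ratio is 3:1.
Total ratio parts = 4. Expected numbers out of 83:
  feathered-shank: 83 × 3/4 = 62.25
  clean-shank: 83 × 1/4 = 20.75
χ² = Σ (O − E)² / E
  feathered-shank: (49 − 62.25)² / 62.25 = 2.8203
  clean-shank: (34 − 20.75)² / 20.75 = 8.4608
χ² = 2.8203 + 8.4608 = 11.2811 ≈ 11.281

11.281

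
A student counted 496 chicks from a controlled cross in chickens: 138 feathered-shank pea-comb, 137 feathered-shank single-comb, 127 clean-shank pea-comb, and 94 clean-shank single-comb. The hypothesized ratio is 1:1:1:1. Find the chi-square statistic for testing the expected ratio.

10.274

Total ratio parts = 4. Expected numbers out of 496:
  feathered-shank pea-comb: 496 × 1/4 = 124
  feathered-shank single-comb: 496 × 1/4 = 124
  clean-shank pea-comb: 496 × 1/4 = 124
  clean-shank single-comb: 496 × 1/4 = 124
χ² = Σ (O − E)² / E
  feathered-shank pea-comb: (138 − 124)² / 124 = 1.5806
  feathered-shank single-comb: (137 − 124)² / 124 = 1.3629
  clean-shank pea-comb: (127 − 124)² / 124 = 0.0726
  clean-shank single-comb: (94 − 124)² / 124 = 7.2581
χ² = 1.5806 + 1.3629 + 0.0726 + 7.2581 = 10.2742 ≈ 10.274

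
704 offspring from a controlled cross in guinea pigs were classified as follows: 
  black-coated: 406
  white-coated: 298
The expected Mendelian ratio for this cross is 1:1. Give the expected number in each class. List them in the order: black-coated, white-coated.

352, 352

Under the 1:1 hypothesis (Σ ratio = 2, N = 704):
  black-coated: 704 × 1/2 = 352
  white-coated: 704 × 1/2 = 352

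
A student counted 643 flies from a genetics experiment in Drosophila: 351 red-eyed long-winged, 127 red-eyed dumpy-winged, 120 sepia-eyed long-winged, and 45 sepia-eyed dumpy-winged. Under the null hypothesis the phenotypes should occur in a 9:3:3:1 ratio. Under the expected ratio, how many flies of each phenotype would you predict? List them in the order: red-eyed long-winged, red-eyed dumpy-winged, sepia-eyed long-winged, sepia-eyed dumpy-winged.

361.6875, 120.5625, 120.5625, 40.1875

Total ratio parts = 16. Expected numbers out of 643:
  red-eyed long-winged: 643 × 9/16 = 361.6875
  red-eyed dumpy-winged: 643 × 3/16 = 120.5625
  sepia-eyed long-winged: 643 × 3/16 = 120.5625
  sepia-eyed dumpy-winged: 643 × 1/16 = 40.1875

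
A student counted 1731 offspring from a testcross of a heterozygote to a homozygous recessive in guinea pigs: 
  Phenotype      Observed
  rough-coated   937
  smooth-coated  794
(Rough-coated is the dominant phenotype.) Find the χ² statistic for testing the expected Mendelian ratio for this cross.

A testcross of a heterozygote (Aa × aa) gives a 1:1 phenotypic ratio.
Under the 1:1 hypothesis (Σ ratio = 2, N = 1731):
  rough-coated: 1731 × 1/2 = 865.5
  smooth-coated: 1731 × 1/2 = 865.5
χ² = Σ (O − E)² / E
  rough-coated: (937 − 865.5)² / 865.5 = 5.9067
  smooth-coated: (794 − 865.5)² / 865.5 = 5.9067
χ² = 5.9067 + 5.9067 = 11.8134 ≈ 11.813

11.813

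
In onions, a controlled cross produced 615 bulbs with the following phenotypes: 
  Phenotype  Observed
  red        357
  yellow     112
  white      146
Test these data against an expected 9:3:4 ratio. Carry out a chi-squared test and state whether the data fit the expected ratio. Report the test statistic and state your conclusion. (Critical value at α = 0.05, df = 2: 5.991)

Total ratio parts = 16. Expected numbers out of 615:
  red: 615 × 9/16 = 345.9375
  yellow: 615 × 3/16 = 115.3125
  white: 615 × 4/16 = 153.75
χ² = Σ (O − E)² / E
  red: (357 − 345.9375)² / 345.9375 = 0.3538
  yellow: (112 − 115.3125)² / 115.3125 = 0.0952
  white: (146 − 153.75)² / 153.75 = 0.3907
χ² = 0.3538 + 0.0952 + 0.3907 = 0.8397 ≈ 0.840
Degrees of freedom = 3 − 1 = 2; critical value at α = 0.05 is 5.991.
Since 0.840 < 5.991, we fail to reject the null hypothesis — the data are consistent with the 9:3:4 ratio.

0.840; consistent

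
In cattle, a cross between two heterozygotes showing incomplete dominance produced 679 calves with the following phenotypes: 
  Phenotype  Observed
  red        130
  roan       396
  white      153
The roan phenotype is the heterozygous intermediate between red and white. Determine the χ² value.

20.364

With incomplete dominance, a heterozygote × heterozygote cross gives a 1:2:1 phenotypic ratio.
The 1:2:1 ratio has 4 parts, so with N = 679 the expected counts are:
  red: 679 × 1/4 = 169.75
  roan: 679 × 2/4 = 339.5
  white: 679 × 1/4 = 169.75
χ² = Σ (O − E)² / E
  red: (130 − 169.75)² / 169.75 = 9.3082
  roan: (396 − 339.5)² / 339.5 = 9.4028
  white: (153 − 169.75)² / 169.75 = 1.6528
χ² = 9.3082 + 9.4028 + 1.6528 = 20.3638 ≈ 20.364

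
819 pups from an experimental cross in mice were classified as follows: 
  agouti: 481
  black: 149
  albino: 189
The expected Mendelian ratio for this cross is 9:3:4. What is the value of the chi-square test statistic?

2.243

Under the 9:3:4 hypothesis (Σ ratio = 16, N = 819):
  agouti: 819 × 9/16 = 460.6875
  black: 819 × 3/16 = 153.5625
  albino: 819 × 4/16 = 204.75
χ² = Σ (O − E)² / E
  agouti: (481 − 460.6875)² / 460.6875 = 0.8956
  black: (149 − 153.5625)² / 153.5625 = 0.1356
  albino: (189 − 204.75)² / 204.75 = 1.2115
χ² = 0.8956 + 0.1356 + 1.2115 = 2.2427 ≈ 2.243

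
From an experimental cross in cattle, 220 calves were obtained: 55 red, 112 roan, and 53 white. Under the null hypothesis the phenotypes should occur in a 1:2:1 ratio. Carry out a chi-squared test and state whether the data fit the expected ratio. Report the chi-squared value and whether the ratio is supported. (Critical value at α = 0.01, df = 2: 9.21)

0.109; consistent

The 1:2:1 ratio has 4 parts, so with N = 220 the expected counts are:
  red: 220 × 1/4 = 55
  roan: 220 × 2/4 = 110
  white: 220 × 1/4 = 55
χ² = Σ (O − E)² / E
  red: (55 − 55)² / 55 = 0.0000
  roan: (112 − 110)² / 110 = 0.0364
  white: (53 − 55)² / 55 = 0.0727
χ² = 0.0000 + 0.0364 + 0.0727 = 0.1091 ≈ 0.109
Degrees of freedom = 3 − 1 = 2; critical value at α = 0.01 is 9.21.
Since 0.109 < 9.21, we fail to reject the null hypothesis — the data are consistent with the 1:2:1 ratio.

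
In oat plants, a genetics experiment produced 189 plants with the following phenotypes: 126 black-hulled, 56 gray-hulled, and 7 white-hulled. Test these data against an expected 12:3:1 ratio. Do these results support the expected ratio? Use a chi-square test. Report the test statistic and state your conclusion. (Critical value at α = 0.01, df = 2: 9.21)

15.642; not consistent

Under the 12:3:1 hypothesis (Σ ratio = 16, N = 189):
  black-hulled: 189 × 12/16 = 141.75
  gray-hulled: 189 × 3/16 = 35.4375
  white-hulled: 189 × 1/16 = 11.8125
χ² = Σ (O − E)² / E
  black-hulled: (126 − 141.75)² / 141.75 = 1.7500
  gray-hulled: (56 − 35.4375)² / 35.4375 = 11.9313
  white-hulled: (7 − 11.8125)² / 11.8125 = 1.9606
χ² = 1.7500 + 11.9313 + 1.9606 = 15.6419 ≈ 15.642
Degrees of freedom = 3 − 1 = 2; critical value at α = 0.01 is 9.21.
Since 15.642 > 9.21, we reject the null hypothesis — the data do not fit the 12:3:1 ratio.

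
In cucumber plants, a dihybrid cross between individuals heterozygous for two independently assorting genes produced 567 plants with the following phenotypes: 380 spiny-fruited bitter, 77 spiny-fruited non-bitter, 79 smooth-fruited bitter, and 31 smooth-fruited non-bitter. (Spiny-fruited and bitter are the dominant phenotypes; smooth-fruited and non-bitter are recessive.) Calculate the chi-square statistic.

27.345

A dihybrid F₂ with independent assortment and complete dominance at both loci gives a 9:3:3:1 phenotypic ratio.
Under the 9:3:3:1 hypothesis (Σ ratio = 16, N = 567):
  spiny-fruited bitter: 567 × 9/16 = 318.9375
  spiny-fruited non-bitter: 567 × 3/16 = 106.3125
  smooth-fruited bitter: 567 × 3/16 = 106.3125
  smooth-fruited non-bitter: 567 × 1/16 = 35.4375
χ² = Σ (O − E)² / E
  spiny-fruited bitter: (380 − 318.9375)² / 318.9375 = 11.6908
  spiny-fruited non-bitter: (77 − 106.3125)² / 106.3125 = 8.0820
  smooth-fruited bitter: (79 − 106.3125)² / 106.3125 = 7.0168
  smooth-fruited non-bitter: (31 − 35.4375)² / 35.4375 = 0.5557
χ² = 11.6908 + 8.0820 + 7.0168 + 0.5557 = 27.3453 ≈ 27.345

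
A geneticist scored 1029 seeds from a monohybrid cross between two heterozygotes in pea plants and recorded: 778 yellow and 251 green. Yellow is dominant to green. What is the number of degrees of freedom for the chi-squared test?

1

For a monohybrid cross between heterozygotes with complete dominance, the expected phenotypic ratio is 3:1.
A goodness-of-fit test with 2 phenotype classes has df = 2 − 1 = 1.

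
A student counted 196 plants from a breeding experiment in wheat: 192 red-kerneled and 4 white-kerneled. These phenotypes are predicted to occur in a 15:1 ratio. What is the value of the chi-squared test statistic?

The 15:1 ratio has 16 parts, so with N = 196 the expected counts are:
  red-kerneled: 196 × 15/16 = 183.75
  white-kerneled: 196 × 1/16 = 12.25
χ² = Σ (O − E)² / E
  red-kerneled: (192 − 183.75)² / 183.75 = 0.3704
  white-kerneled: (4 − 12.25)² / 12.25 = 5.5561
χ² = 0.3704 + 5.5561 = 5.9265 ≈ 5.927

5.927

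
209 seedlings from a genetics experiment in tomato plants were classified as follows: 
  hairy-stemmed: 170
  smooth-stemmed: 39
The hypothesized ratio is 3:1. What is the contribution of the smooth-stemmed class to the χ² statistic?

The 3:1 ratio has 4 parts, so with N = 209 the expected counts are:
  hairy-stemmed: 209 × 3/4 = 156.75
  smooth-stemmed: 209 × 1/4 = 52.25
Contribution of smooth-stemmed: (39 − 52.25)² / 52.25 = 3.3600

3.360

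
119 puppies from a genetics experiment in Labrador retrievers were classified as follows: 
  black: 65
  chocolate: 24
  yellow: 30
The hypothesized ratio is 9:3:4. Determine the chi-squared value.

0.186

Expected counts for N = 119 under a 9:3:4 ratio (total parts = 16):
  black: 119 × 9/16 = 66.9375
  chocolate: 119 × 3/16 = 22.3125
  yellow: 119 × 4/16 = 29.75
χ² = Σ (O − E)² / E
  black: (65 − 66.9375)² / 66.9375 = 0.0561
  chocolate: (24 − 22.3125)² / 22.3125 = 0.1276
  yellow: (30 − 29.75)² / 29.75 = 0.0021
χ² = 0.0561 + 0.1276 + 0.0021 = 0.1858 ≈ 0.186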